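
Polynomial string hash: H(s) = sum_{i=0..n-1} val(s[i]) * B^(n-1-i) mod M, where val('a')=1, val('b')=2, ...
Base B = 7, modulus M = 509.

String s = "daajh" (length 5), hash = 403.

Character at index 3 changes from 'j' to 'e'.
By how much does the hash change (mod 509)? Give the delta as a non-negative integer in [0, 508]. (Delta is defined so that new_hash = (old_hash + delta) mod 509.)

Delta formula: (val(new) - val(old)) * B^(n-1-k) mod M
  val('e') - val('j') = 5 - 10 = -5
  B^(n-1-k) = 7^1 mod 509 = 7
  Delta = -5 * 7 mod 509 = 474

Answer: 474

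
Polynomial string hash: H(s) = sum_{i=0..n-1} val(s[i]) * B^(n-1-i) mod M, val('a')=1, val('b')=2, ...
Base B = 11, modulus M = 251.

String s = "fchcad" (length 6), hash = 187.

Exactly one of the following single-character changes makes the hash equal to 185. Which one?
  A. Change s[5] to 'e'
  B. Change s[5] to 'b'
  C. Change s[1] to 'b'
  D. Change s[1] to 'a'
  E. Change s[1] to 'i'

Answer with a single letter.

Option A: s[5]='d'->'e', delta=(5-4)*11^0 mod 251 = 1, hash=187+1 mod 251 = 188
Option B: s[5]='d'->'b', delta=(2-4)*11^0 mod 251 = 249, hash=187+249 mod 251 = 185 <-- target
Option C: s[1]='c'->'b', delta=(2-3)*11^4 mod 251 = 168, hash=187+168 mod 251 = 104
Option D: s[1]='c'->'a', delta=(1-3)*11^4 mod 251 = 85, hash=187+85 mod 251 = 21
Option E: s[1]='c'->'i', delta=(9-3)*11^4 mod 251 = 247, hash=187+247 mod 251 = 183

Answer: B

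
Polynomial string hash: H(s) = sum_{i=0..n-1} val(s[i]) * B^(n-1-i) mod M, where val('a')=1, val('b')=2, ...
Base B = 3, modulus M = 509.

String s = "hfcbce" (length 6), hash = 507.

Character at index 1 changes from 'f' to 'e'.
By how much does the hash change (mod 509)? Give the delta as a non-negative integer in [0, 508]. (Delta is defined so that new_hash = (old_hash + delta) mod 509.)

Delta formula: (val(new) - val(old)) * B^(n-1-k) mod M
  val('e') - val('f') = 5 - 6 = -1
  B^(n-1-k) = 3^4 mod 509 = 81
  Delta = -1 * 81 mod 509 = 428

Answer: 428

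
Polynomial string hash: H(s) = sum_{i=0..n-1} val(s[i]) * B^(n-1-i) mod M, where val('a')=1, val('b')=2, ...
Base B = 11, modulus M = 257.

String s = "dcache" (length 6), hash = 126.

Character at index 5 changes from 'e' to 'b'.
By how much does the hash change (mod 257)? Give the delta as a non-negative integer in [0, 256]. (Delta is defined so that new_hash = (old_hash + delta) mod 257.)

Delta formula: (val(new) - val(old)) * B^(n-1-k) mod M
  val('b') - val('e') = 2 - 5 = -3
  B^(n-1-k) = 11^0 mod 257 = 1
  Delta = -3 * 1 mod 257 = 254

Answer: 254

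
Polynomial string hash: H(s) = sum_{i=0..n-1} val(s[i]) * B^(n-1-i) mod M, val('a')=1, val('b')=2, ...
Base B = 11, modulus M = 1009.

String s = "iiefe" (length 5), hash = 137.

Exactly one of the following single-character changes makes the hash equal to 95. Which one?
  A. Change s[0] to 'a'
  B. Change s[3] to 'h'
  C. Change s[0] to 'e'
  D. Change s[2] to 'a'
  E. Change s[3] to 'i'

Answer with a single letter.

Option A: s[0]='i'->'a', delta=(1-9)*11^4 mod 1009 = 925, hash=137+925 mod 1009 = 53
Option B: s[3]='f'->'h', delta=(8-6)*11^1 mod 1009 = 22, hash=137+22 mod 1009 = 159
Option C: s[0]='i'->'e', delta=(5-9)*11^4 mod 1009 = 967, hash=137+967 mod 1009 = 95 <-- target
Option D: s[2]='e'->'a', delta=(1-5)*11^2 mod 1009 = 525, hash=137+525 mod 1009 = 662
Option E: s[3]='f'->'i', delta=(9-6)*11^1 mod 1009 = 33, hash=137+33 mod 1009 = 170

Answer: C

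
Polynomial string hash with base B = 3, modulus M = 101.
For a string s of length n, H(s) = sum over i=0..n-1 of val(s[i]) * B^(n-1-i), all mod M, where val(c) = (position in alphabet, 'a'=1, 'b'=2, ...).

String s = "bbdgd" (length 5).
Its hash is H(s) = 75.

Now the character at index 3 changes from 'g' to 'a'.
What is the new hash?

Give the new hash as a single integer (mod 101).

val('g') = 7, val('a') = 1
Position k = 3, exponent = n-1-k = 1
B^1 mod M = 3^1 mod 101 = 3
Delta = (1 - 7) * 3 mod 101 = 83
New hash = (75 + 83) mod 101 = 57

Answer: 57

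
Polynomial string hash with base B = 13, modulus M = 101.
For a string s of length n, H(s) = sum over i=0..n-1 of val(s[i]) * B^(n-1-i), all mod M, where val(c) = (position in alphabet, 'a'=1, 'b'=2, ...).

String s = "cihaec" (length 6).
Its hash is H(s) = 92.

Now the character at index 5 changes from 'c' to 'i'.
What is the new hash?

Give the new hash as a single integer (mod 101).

val('c') = 3, val('i') = 9
Position k = 5, exponent = n-1-k = 0
B^0 mod M = 13^0 mod 101 = 1
Delta = (9 - 3) * 1 mod 101 = 6
New hash = (92 + 6) mod 101 = 98

Answer: 98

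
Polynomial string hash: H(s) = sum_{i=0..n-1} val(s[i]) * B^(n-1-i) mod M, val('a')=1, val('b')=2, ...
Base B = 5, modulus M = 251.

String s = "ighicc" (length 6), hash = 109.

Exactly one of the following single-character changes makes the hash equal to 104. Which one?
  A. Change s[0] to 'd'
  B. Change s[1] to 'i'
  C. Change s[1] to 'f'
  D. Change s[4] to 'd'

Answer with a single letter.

Option A: s[0]='i'->'d', delta=(4-9)*5^5 mod 251 = 188, hash=109+188 mod 251 = 46
Option B: s[1]='g'->'i', delta=(9-7)*5^4 mod 251 = 246, hash=109+246 mod 251 = 104 <-- target
Option C: s[1]='g'->'f', delta=(6-7)*5^4 mod 251 = 128, hash=109+128 mod 251 = 237
Option D: s[4]='c'->'d', delta=(4-3)*5^1 mod 251 = 5, hash=109+5 mod 251 = 114

Answer: B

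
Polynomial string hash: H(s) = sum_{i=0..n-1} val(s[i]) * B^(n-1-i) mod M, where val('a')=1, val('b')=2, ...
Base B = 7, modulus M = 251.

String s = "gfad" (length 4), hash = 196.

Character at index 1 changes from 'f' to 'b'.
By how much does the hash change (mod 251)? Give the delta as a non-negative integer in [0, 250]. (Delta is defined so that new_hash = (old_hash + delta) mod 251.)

Delta formula: (val(new) - val(old)) * B^(n-1-k) mod M
  val('b') - val('f') = 2 - 6 = -4
  B^(n-1-k) = 7^2 mod 251 = 49
  Delta = -4 * 49 mod 251 = 55

Answer: 55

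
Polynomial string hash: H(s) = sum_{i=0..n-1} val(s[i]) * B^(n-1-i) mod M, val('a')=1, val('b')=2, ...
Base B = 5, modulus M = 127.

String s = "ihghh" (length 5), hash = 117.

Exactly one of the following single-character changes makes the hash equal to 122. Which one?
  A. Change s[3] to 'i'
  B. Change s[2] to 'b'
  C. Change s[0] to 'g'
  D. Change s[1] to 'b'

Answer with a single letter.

Answer: A

Derivation:
Option A: s[3]='h'->'i', delta=(9-8)*5^1 mod 127 = 5, hash=117+5 mod 127 = 122 <-- target
Option B: s[2]='g'->'b', delta=(2-7)*5^2 mod 127 = 2, hash=117+2 mod 127 = 119
Option C: s[0]='i'->'g', delta=(7-9)*5^4 mod 127 = 20, hash=117+20 mod 127 = 10
Option D: s[1]='h'->'b', delta=(2-8)*5^3 mod 127 = 12, hash=117+12 mod 127 = 2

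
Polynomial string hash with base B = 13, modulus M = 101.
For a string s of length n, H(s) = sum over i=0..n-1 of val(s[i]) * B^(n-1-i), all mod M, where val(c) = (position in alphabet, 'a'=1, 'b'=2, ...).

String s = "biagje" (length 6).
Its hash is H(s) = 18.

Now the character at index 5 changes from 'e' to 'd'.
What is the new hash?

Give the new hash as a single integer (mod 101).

Answer: 17

Derivation:
val('e') = 5, val('d') = 4
Position k = 5, exponent = n-1-k = 0
B^0 mod M = 13^0 mod 101 = 1
Delta = (4 - 5) * 1 mod 101 = 100
New hash = (18 + 100) mod 101 = 17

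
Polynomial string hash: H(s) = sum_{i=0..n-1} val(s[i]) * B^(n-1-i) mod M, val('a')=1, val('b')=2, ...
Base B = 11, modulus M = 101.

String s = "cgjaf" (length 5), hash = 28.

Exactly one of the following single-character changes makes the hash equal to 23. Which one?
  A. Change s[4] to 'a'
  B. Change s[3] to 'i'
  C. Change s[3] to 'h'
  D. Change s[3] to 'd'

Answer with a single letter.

Answer: A

Derivation:
Option A: s[4]='f'->'a', delta=(1-6)*11^0 mod 101 = 96, hash=28+96 mod 101 = 23 <-- target
Option B: s[3]='a'->'i', delta=(9-1)*11^1 mod 101 = 88, hash=28+88 mod 101 = 15
Option C: s[3]='a'->'h', delta=(8-1)*11^1 mod 101 = 77, hash=28+77 mod 101 = 4
Option D: s[3]='a'->'d', delta=(4-1)*11^1 mod 101 = 33, hash=28+33 mod 101 = 61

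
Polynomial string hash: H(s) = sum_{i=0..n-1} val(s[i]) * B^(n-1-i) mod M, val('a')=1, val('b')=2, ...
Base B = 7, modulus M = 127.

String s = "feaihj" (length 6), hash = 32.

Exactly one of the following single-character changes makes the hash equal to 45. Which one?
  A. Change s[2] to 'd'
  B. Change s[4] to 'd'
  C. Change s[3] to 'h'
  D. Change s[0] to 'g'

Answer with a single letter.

Option A: s[2]='a'->'d', delta=(4-1)*7^3 mod 127 = 13, hash=32+13 mod 127 = 45 <-- target
Option B: s[4]='h'->'d', delta=(4-8)*7^1 mod 127 = 99, hash=32+99 mod 127 = 4
Option C: s[3]='i'->'h', delta=(8-9)*7^2 mod 127 = 78, hash=32+78 mod 127 = 110
Option D: s[0]='f'->'g', delta=(7-6)*7^5 mod 127 = 43, hash=32+43 mod 127 = 75

Answer: A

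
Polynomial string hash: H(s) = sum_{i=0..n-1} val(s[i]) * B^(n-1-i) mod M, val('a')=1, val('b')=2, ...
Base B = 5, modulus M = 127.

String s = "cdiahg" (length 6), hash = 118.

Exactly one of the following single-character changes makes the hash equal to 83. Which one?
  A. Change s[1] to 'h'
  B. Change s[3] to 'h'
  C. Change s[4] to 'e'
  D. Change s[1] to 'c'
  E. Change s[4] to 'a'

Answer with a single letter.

Answer: E

Derivation:
Option A: s[1]='d'->'h', delta=(8-4)*5^4 mod 127 = 87, hash=118+87 mod 127 = 78
Option B: s[3]='a'->'h', delta=(8-1)*5^2 mod 127 = 48, hash=118+48 mod 127 = 39
Option C: s[4]='h'->'e', delta=(5-8)*5^1 mod 127 = 112, hash=118+112 mod 127 = 103
Option D: s[1]='d'->'c', delta=(3-4)*5^4 mod 127 = 10, hash=118+10 mod 127 = 1
Option E: s[4]='h'->'a', delta=(1-8)*5^1 mod 127 = 92, hash=118+92 mod 127 = 83 <-- target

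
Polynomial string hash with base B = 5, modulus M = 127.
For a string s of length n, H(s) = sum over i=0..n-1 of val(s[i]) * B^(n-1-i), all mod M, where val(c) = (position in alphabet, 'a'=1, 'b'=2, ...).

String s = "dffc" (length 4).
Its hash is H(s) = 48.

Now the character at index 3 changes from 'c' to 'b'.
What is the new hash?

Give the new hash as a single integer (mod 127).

val('c') = 3, val('b') = 2
Position k = 3, exponent = n-1-k = 0
B^0 mod M = 5^0 mod 127 = 1
Delta = (2 - 3) * 1 mod 127 = 126
New hash = (48 + 126) mod 127 = 47

Answer: 47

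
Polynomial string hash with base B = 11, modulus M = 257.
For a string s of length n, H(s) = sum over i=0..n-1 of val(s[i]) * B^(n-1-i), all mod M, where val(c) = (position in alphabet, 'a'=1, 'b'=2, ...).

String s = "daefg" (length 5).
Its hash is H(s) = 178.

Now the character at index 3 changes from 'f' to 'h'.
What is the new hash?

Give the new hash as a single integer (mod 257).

Answer: 200

Derivation:
val('f') = 6, val('h') = 8
Position k = 3, exponent = n-1-k = 1
B^1 mod M = 11^1 mod 257 = 11
Delta = (8 - 6) * 11 mod 257 = 22
New hash = (178 + 22) mod 257 = 200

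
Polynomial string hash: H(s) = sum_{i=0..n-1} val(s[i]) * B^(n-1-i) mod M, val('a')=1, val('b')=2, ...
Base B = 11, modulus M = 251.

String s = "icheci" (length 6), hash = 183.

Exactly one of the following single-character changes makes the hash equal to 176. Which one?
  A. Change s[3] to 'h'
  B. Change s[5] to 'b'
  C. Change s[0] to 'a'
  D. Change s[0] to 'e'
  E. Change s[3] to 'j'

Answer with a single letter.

Option A: s[3]='e'->'h', delta=(8-5)*11^2 mod 251 = 112, hash=183+112 mod 251 = 44
Option B: s[5]='i'->'b', delta=(2-9)*11^0 mod 251 = 244, hash=183+244 mod 251 = 176 <-- target
Option C: s[0]='i'->'a', delta=(1-9)*11^5 mod 251 = 226, hash=183+226 mod 251 = 158
Option D: s[0]='i'->'e', delta=(5-9)*11^5 mod 251 = 113, hash=183+113 mod 251 = 45
Option E: s[3]='e'->'j', delta=(10-5)*11^2 mod 251 = 103, hash=183+103 mod 251 = 35

Answer: B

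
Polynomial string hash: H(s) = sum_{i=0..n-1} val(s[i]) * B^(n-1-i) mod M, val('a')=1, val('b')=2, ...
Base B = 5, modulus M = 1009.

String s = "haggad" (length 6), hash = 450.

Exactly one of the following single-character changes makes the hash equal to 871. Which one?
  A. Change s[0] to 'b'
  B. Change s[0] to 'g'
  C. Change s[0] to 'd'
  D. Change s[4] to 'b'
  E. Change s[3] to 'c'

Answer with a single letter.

Answer: A

Derivation:
Option A: s[0]='h'->'b', delta=(2-8)*5^5 mod 1009 = 421, hash=450+421 mod 1009 = 871 <-- target
Option B: s[0]='h'->'g', delta=(7-8)*5^5 mod 1009 = 911, hash=450+911 mod 1009 = 352
Option C: s[0]='h'->'d', delta=(4-8)*5^5 mod 1009 = 617, hash=450+617 mod 1009 = 58
Option D: s[4]='a'->'b', delta=(2-1)*5^1 mod 1009 = 5, hash=450+5 mod 1009 = 455
Option E: s[3]='g'->'c', delta=(3-7)*5^2 mod 1009 = 909, hash=450+909 mod 1009 = 350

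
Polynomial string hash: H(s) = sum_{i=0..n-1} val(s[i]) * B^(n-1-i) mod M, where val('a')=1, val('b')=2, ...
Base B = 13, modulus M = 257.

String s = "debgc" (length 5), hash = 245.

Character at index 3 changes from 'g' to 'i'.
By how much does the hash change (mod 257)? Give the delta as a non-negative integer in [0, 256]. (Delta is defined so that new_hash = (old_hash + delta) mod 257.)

Answer: 26

Derivation:
Delta formula: (val(new) - val(old)) * B^(n-1-k) mod M
  val('i') - val('g') = 9 - 7 = 2
  B^(n-1-k) = 13^1 mod 257 = 13
  Delta = 2 * 13 mod 257 = 26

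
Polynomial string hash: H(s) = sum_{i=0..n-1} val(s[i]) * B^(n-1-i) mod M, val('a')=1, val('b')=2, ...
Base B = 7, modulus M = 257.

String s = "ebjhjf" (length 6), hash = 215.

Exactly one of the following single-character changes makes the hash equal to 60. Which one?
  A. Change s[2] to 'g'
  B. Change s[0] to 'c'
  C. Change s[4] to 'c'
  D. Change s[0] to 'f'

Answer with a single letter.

Option A: s[2]='j'->'g', delta=(7-10)*7^3 mod 257 = 256, hash=215+256 mod 257 = 214
Option B: s[0]='e'->'c', delta=(3-5)*7^5 mod 257 = 53, hash=215+53 mod 257 = 11
Option C: s[4]='j'->'c', delta=(3-10)*7^1 mod 257 = 208, hash=215+208 mod 257 = 166
Option D: s[0]='e'->'f', delta=(6-5)*7^5 mod 257 = 102, hash=215+102 mod 257 = 60 <-- target

Answer: D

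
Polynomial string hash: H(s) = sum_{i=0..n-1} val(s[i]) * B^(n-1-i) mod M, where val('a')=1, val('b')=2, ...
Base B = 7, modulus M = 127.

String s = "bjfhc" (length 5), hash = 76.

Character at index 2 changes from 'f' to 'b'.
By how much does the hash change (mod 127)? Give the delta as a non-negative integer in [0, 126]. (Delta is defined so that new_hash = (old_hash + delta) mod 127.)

Answer: 58

Derivation:
Delta formula: (val(new) - val(old)) * B^(n-1-k) mod M
  val('b') - val('f') = 2 - 6 = -4
  B^(n-1-k) = 7^2 mod 127 = 49
  Delta = -4 * 49 mod 127 = 58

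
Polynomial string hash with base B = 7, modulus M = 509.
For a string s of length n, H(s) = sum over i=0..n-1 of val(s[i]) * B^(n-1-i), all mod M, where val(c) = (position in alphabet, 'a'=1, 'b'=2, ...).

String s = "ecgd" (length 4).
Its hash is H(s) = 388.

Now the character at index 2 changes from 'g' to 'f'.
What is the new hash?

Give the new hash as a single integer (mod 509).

val('g') = 7, val('f') = 6
Position k = 2, exponent = n-1-k = 1
B^1 mod M = 7^1 mod 509 = 7
Delta = (6 - 7) * 7 mod 509 = 502
New hash = (388 + 502) mod 509 = 381

Answer: 381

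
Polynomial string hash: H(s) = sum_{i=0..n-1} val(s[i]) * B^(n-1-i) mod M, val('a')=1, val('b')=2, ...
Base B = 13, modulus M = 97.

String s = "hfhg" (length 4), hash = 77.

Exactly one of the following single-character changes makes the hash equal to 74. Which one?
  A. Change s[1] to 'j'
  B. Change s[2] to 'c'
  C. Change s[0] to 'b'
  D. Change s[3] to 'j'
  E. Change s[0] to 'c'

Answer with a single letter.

Answer: A

Derivation:
Option A: s[1]='f'->'j', delta=(10-6)*13^2 mod 97 = 94, hash=77+94 mod 97 = 74 <-- target
Option B: s[2]='h'->'c', delta=(3-8)*13^1 mod 97 = 32, hash=77+32 mod 97 = 12
Option C: s[0]='h'->'b', delta=(2-8)*13^3 mod 97 = 10, hash=77+10 mod 97 = 87
Option D: s[3]='g'->'j', delta=(10-7)*13^0 mod 97 = 3, hash=77+3 mod 97 = 80
Option E: s[0]='h'->'c', delta=(3-8)*13^3 mod 97 = 73, hash=77+73 mod 97 = 53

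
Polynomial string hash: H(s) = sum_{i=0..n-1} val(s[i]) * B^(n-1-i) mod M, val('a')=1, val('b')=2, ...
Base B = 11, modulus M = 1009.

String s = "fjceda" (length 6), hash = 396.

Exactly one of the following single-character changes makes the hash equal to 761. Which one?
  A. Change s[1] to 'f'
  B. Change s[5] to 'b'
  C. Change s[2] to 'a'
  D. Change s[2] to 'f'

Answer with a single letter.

Option A: s[1]='j'->'f', delta=(6-10)*11^4 mod 1009 = 967, hash=396+967 mod 1009 = 354
Option B: s[5]='a'->'b', delta=(2-1)*11^0 mod 1009 = 1, hash=396+1 mod 1009 = 397
Option C: s[2]='c'->'a', delta=(1-3)*11^3 mod 1009 = 365, hash=396+365 mod 1009 = 761 <-- target
Option D: s[2]='c'->'f', delta=(6-3)*11^3 mod 1009 = 966, hash=396+966 mod 1009 = 353

Answer: C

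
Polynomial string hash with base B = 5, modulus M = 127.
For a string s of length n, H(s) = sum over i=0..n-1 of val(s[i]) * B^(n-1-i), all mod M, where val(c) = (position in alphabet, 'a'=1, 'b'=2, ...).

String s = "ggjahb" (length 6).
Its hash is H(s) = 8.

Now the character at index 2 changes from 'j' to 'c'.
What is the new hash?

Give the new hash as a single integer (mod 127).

val('j') = 10, val('c') = 3
Position k = 2, exponent = n-1-k = 3
B^3 mod M = 5^3 mod 127 = 125
Delta = (3 - 10) * 125 mod 127 = 14
New hash = (8 + 14) mod 127 = 22

Answer: 22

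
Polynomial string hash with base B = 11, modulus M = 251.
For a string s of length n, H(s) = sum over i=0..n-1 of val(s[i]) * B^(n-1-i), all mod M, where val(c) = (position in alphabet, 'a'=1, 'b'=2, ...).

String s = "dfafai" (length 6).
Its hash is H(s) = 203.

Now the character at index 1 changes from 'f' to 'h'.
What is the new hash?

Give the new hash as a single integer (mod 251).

val('f') = 6, val('h') = 8
Position k = 1, exponent = n-1-k = 4
B^4 mod M = 11^4 mod 251 = 83
Delta = (8 - 6) * 83 mod 251 = 166
New hash = (203 + 166) mod 251 = 118

Answer: 118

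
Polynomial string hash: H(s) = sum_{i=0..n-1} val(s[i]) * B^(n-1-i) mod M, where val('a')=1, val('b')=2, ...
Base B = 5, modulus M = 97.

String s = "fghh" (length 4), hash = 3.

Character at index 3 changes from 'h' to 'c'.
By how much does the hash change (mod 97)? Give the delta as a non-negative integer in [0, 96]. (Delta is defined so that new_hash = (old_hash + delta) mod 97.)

Delta formula: (val(new) - val(old)) * B^(n-1-k) mod M
  val('c') - val('h') = 3 - 8 = -5
  B^(n-1-k) = 5^0 mod 97 = 1
  Delta = -5 * 1 mod 97 = 92

Answer: 92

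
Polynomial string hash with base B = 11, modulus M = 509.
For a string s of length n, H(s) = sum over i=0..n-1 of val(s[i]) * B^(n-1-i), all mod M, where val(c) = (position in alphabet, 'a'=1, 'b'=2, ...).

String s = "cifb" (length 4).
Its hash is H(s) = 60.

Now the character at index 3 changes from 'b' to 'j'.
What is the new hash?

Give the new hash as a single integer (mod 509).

val('b') = 2, val('j') = 10
Position k = 3, exponent = n-1-k = 0
B^0 mod M = 11^0 mod 509 = 1
Delta = (10 - 2) * 1 mod 509 = 8
New hash = (60 + 8) mod 509 = 68

Answer: 68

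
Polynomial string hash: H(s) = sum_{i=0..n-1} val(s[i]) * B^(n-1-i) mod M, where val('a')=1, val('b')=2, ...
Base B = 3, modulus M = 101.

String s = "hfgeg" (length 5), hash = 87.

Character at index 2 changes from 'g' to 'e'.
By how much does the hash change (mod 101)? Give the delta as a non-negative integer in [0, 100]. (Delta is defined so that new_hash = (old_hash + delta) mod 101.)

Delta formula: (val(new) - val(old)) * B^(n-1-k) mod M
  val('e') - val('g') = 5 - 7 = -2
  B^(n-1-k) = 3^2 mod 101 = 9
  Delta = -2 * 9 mod 101 = 83

Answer: 83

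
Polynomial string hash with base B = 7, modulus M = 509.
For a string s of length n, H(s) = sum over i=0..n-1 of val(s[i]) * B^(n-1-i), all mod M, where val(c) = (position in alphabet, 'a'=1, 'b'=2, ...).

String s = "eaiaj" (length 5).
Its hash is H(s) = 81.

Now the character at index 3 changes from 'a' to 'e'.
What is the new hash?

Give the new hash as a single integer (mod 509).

Answer: 109

Derivation:
val('a') = 1, val('e') = 5
Position k = 3, exponent = n-1-k = 1
B^1 mod M = 7^1 mod 509 = 7
Delta = (5 - 1) * 7 mod 509 = 28
New hash = (81 + 28) mod 509 = 109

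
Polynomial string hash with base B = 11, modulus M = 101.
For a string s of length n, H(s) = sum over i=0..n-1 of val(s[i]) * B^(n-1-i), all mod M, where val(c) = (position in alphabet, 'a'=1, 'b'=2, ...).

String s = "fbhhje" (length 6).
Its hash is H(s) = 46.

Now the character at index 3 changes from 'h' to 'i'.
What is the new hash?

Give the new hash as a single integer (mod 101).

Answer: 66

Derivation:
val('h') = 8, val('i') = 9
Position k = 3, exponent = n-1-k = 2
B^2 mod M = 11^2 mod 101 = 20
Delta = (9 - 8) * 20 mod 101 = 20
New hash = (46 + 20) mod 101 = 66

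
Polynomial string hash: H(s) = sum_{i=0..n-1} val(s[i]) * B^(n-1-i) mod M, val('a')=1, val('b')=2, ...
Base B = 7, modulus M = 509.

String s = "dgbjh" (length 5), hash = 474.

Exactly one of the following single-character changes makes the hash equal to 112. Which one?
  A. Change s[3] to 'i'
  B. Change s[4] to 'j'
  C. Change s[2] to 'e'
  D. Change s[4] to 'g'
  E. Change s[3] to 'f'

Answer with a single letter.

Answer: C

Derivation:
Option A: s[3]='j'->'i', delta=(9-10)*7^1 mod 509 = 502, hash=474+502 mod 509 = 467
Option B: s[4]='h'->'j', delta=(10-8)*7^0 mod 509 = 2, hash=474+2 mod 509 = 476
Option C: s[2]='b'->'e', delta=(5-2)*7^2 mod 509 = 147, hash=474+147 mod 509 = 112 <-- target
Option D: s[4]='h'->'g', delta=(7-8)*7^0 mod 509 = 508, hash=474+508 mod 509 = 473
Option E: s[3]='j'->'f', delta=(6-10)*7^1 mod 509 = 481, hash=474+481 mod 509 = 446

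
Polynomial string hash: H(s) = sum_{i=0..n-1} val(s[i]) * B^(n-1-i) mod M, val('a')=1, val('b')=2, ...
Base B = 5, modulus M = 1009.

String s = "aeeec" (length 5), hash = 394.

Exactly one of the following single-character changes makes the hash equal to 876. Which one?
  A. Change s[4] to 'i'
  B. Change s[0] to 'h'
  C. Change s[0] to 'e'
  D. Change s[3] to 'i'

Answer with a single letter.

Answer: C

Derivation:
Option A: s[4]='c'->'i', delta=(9-3)*5^0 mod 1009 = 6, hash=394+6 mod 1009 = 400
Option B: s[0]='a'->'h', delta=(8-1)*5^4 mod 1009 = 339, hash=394+339 mod 1009 = 733
Option C: s[0]='a'->'e', delta=(5-1)*5^4 mod 1009 = 482, hash=394+482 mod 1009 = 876 <-- target
Option D: s[3]='e'->'i', delta=(9-5)*5^1 mod 1009 = 20, hash=394+20 mod 1009 = 414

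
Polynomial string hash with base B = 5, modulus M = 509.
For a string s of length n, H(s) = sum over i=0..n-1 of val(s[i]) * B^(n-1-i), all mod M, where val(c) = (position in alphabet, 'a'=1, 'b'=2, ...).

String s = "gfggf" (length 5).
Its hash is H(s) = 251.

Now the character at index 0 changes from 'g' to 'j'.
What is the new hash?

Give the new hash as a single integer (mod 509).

Answer: 90

Derivation:
val('g') = 7, val('j') = 10
Position k = 0, exponent = n-1-k = 4
B^4 mod M = 5^4 mod 509 = 116
Delta = (10 - 7) * 116 mod 509 = 348
New hash = (251 + 348) mod 509 = 90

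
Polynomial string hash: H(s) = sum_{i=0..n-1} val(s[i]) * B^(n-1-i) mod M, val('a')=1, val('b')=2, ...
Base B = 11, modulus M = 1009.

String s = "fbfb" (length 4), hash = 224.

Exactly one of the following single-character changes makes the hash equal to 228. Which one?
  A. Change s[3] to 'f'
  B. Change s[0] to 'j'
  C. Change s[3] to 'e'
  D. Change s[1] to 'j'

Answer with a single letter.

Option A: s[3]='b'->'f', delta=(6-2)*11^0 mod 1009 = 4, hash=224+4 mod 1009 = 228 <-- target
Option B: s[0]='f'->'j', delta=(10-6)*11^3 mod 1009 = 279, hash=224+279 mod 1009 = 503
Option C: s[3]='b'->'e', delta=(5-2)*11^0 mod 1009 = 3, hash=224+3 mod 1009 = 227
Option D: s[1]='b'->'j', delta=(10-2)*11^2 mod 1009 = 968, hash=224+968 mod 1009 = 183

Answer: A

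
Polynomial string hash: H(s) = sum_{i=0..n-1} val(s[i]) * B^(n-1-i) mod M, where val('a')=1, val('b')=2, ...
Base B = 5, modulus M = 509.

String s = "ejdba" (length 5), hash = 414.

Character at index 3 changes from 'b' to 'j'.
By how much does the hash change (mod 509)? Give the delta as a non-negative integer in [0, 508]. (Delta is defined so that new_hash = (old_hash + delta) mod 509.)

Answer: 40

Derivation:
Delta formula: (val(new) - val(old)) * B^(n-1-k) mod M
  val('j') - val('b') = 10 - 2 = 8
  B^(n-1-k) = 5^1 mod 509 = 5
  Delta = 8 * 5 mod 509 = 40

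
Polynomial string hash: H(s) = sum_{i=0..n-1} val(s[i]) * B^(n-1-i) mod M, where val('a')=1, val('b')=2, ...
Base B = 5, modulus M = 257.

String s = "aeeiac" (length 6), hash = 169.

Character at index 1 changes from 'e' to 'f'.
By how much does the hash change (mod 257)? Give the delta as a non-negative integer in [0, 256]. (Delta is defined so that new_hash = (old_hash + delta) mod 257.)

Answer: 111

Derivation:
Delta formula: (val(new) - val(old)) * B^(n-1-k) mod M
  val('f') - val('e') = 6 - 5 = 1
  B^(n-1-k) = 5^4 mod 257 = 111
  Delta = 1 * 111 mod 257 = 111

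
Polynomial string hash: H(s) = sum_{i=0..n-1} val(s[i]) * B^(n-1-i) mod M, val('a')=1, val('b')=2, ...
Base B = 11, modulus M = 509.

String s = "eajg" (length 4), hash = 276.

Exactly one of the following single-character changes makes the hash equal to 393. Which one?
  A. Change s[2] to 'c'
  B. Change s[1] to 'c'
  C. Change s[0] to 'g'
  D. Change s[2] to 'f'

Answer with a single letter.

Option A: s[2]='j'->'c', delta=(3-10)*11^1 mod 509 = 432, hash=276+432 mod 509 = 199
Option B: s[1]='a'->'c', delta=(3-1)*11^2 mod 509 = 242, hash=276+242 mod 509 = 9
Option C: s[0]='e'->'g', delta=(7-5)*11^3 mod 509 = 117, hash=276+117 mod 509 = 393 <-- target
Option D: s[2]='j'->'f', delta=(6-10)*11^1 mod 509 = 465, hash=276+465 mod 509 = 232

Answer: C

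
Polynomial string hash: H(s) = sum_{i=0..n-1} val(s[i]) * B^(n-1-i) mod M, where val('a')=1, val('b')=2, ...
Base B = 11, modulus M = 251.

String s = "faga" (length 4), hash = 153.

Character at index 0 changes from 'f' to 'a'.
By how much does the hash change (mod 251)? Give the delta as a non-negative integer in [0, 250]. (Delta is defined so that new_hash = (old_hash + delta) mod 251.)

Answer: 122

Derivation:
Delta formula: (val(new) - val(old)) * B^(n-1-k) mod M
  val('a') - val('f') = 1 - 6 = -5
  B^(n-1-k) = 11^3 mod 251 = 76
  Delta = -5 * 76 mod 251 = 122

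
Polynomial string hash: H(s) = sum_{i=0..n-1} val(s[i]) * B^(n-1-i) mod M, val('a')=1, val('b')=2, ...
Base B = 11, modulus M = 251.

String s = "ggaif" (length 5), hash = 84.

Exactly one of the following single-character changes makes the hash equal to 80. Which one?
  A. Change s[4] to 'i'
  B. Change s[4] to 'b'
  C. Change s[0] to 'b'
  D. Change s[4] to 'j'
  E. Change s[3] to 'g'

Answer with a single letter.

Option A: s[4]='f'->'i', delta=(9-6)*11^0 mod 251 = 3, hash=84+3 mod 251 = 87
Option B: s[4]='f'->'b', delta=(2-6)*11^0 mod 251 = 247, hash=84+247 mod 251 = 80 <-- target
Option C: s[0]='g'->'b', delta=(2-7)*11^4 mod 251 = 87, hash=84+87 mod 251 = 171
Option D: s[4]='f'->'j', delta=(10-6)*11^0 mod 251 = 4, hash=84+4 mod 251 = 88
Option E: s[3]='i'->'g', delta=(7-9)*11^1 mod 251 = 229, hash=84+229 mod 251 = 62

Answer: B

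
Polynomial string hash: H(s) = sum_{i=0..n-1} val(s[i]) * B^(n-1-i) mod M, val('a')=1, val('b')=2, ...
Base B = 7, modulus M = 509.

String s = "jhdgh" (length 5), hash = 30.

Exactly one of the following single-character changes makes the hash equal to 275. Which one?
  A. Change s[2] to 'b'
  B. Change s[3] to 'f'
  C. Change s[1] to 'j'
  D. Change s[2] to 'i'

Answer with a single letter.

Answer: D

Derivation:
Option A: s[2]='d'->'b', delta=(2-4)*7^2 mod 509 = 411, hash=30+411 mod 509 = 441
Option B: s[3]='g'->'f', delta=(6-7)*7^1 mod 509 = 502, hash=30+502 mod 509 = 23
Option C: s[1]='h'->'j', delta=(10-8)*7^3 mod 509 = 177, hash=30+177 mod 509 = 207
Option D: s[2]='d'->'i', delta=(9-4)*7^2 mod 509 = 245, hash=30+245 mod 509 = 275 <-- target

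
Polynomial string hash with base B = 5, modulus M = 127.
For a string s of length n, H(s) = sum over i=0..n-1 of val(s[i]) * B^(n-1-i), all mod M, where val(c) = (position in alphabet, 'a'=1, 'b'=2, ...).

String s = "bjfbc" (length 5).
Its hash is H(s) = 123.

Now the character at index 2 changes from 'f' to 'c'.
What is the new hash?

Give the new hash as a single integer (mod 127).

val('f') = 6, val('c') = 3
Position k = 2, exponent = n-1-k = 2
B^2 mod M = 5^2 mod 127 = 25
Delta = (3 - 6) * 25 mod 127 = 52
New hash = (123 + 52) mod 127 = 48

Answer: 48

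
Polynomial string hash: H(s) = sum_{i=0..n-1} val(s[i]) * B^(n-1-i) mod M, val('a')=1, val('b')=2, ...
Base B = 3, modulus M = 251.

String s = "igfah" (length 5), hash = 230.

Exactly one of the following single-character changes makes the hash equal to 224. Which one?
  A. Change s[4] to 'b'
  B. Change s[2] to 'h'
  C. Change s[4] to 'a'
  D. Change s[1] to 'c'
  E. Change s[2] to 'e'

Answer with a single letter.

Option A: s[4]='h'->'b', delta=(2-8)*3^0 mod 251 = 245, hash=230+245 mod 251 = 224 <-- target
Option B: s[2]='f'->'h', delta=(8-6)*3^2 mod 251 = 18, hash=230+18 mod 251 = 248
Option C: s[4]='h'->'a', delta=(1-8)*3^0 mod 251 = 244, hash=230+244 mod 251 = 223
Option D: s[1]='g'->'c', delta=(3-7)*3^3 mod 251 = 143, hash=230+143 mod 251 = 122
Option E: s[2]='f'->'e', delta=(5-6)*3^2 mod 251 = 242, hash=230+242 mod 251 = 221

Answer: A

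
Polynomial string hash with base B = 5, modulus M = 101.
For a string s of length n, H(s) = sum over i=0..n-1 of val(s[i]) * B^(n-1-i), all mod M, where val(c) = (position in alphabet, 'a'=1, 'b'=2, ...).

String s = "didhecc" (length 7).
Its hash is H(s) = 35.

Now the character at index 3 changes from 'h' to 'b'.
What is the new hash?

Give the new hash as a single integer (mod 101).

val('h') = 8, val('b') = 2
Position k = 3, exponent = n-1-k = 3
B^3 mod M = 5^3 mod 101 = 24
Delta = (2 - 8) * 24 mod 101 = 58
New hash = (35 + 58) mod 101 = 93

Answer: 93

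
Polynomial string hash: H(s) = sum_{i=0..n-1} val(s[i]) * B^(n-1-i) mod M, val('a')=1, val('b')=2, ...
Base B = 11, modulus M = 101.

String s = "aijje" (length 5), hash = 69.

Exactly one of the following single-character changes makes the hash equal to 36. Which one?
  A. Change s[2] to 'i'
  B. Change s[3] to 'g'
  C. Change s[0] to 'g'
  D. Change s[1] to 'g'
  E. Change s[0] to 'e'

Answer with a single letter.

Option A: s[2]='j'->'i', delta=(9-10)*11^2 mod 101 = 81, hash=69+81 mod 101 = 49
Option B: s[3]='j'->'g', delta=(7-10)*11^1 mod 101 = 68, hash=69+68 mod 101 = 36 <-- target
Option C: s[0]='a'->'g', delta=(7-1)*11^4 mod 101 = 77, hash=69+77 mod 101 = 45
Option D: s[1]='i'->'g', delta=(7-9)*11^3 mod 101 = 65, hash=69+65 mod 101 = 33
Option E: s[0]='a'->'e', delta=(5-1)*11^4 mod 101 = 85, hash=69+85 mod 101 = 53

Answer: B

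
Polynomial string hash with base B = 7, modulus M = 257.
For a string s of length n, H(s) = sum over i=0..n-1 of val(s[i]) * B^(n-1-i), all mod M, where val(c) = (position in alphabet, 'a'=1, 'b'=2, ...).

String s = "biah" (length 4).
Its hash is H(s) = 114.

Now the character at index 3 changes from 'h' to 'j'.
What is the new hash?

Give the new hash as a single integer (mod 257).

Answer: 116

Derivation:
val('h') = 8, val('j') = 10
Position k = 3, exponent = n-1-k = 0
B^0 mod M = 7^0 mod 257 = 1
Delta = (10 - 8) * 1 mod 257 = 2
New hash = (114 + 2) mod 257 = 116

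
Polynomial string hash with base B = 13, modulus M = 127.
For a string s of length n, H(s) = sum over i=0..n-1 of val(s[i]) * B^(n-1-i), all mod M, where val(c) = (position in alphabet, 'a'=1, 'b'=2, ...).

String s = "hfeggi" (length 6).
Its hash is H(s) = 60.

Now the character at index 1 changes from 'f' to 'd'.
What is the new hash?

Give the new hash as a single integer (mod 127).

val('f') = 6, val('d') = 4
Position k = 1, exponent = n-1-k = 4
B^4 mod M = 13^4 mod 127 = 113
Delta = (4 - 6) * 113 mod 127 = 28
New hash = (60 + 28) mod 127 = 88

Answer: 88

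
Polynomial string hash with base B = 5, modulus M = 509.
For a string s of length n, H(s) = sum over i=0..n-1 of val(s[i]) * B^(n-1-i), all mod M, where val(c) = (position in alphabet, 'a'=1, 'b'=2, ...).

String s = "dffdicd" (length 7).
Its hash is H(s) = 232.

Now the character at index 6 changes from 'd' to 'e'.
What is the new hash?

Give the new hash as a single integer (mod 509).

val('d') = 4, val('e') = 5
Position k = 6, exponent = n-1-k = 0
B^0 mod M = 5^0 mod 509 = 1
Delta = (5 - 4) * 1 mod 509 = 1
New hash = (232 + 1) mod 509 = 233

Answer: 233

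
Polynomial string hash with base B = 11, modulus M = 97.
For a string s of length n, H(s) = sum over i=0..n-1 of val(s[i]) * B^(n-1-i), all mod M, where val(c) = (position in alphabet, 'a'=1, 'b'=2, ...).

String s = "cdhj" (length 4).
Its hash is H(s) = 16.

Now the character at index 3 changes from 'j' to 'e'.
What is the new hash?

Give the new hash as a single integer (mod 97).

Answer: 11

Derivation:
val('j') = 10, val('e') = 5
Position k = 3, exponent = n-1-k = 0
B^0 mod M = 11^0 mod 97 = 1
Delta = (5 - 10) * 1 mod 97 = 92
New hash = (16 + 92) mod 97 = 11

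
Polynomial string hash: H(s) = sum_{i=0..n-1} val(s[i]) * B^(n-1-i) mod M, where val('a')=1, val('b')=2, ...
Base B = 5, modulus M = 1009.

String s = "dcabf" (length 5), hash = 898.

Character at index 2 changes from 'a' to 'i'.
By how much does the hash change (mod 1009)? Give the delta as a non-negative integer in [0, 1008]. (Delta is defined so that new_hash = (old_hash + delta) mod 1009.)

Answer: 200

Derivation:
Delta formula: (val(new) - val(old)) * B^(n-1-k) mod M
  val('i') - val('a') = 9 - 1 = 8
  B^(n-1-k) = 5^2 mod 1009 = 25
  Delta = 8 * 25 mod 1009 = 200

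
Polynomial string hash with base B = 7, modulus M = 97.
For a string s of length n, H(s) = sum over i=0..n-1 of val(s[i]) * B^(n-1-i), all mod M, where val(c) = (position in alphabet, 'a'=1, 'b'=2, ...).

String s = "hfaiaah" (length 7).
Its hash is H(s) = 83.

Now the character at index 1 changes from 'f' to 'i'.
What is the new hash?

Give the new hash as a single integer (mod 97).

Answer: 64

Derivation:
val('f') = 6, val('i') = 9
Position k = 1, exponent = n-1-k = 5
B^5 mod M = 7^5 mod 97 = 26
Delta = (9 - 6) * 26 mod 97 = 78
New hash = (83 + 78) mod 97 = 64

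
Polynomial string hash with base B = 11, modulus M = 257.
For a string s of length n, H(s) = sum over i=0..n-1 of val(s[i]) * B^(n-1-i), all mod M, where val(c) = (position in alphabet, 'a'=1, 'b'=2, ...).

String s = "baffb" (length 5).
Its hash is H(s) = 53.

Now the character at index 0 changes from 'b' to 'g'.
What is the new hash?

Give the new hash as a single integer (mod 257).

val('b') = 2, val('g') = 7
Position k = 0, exponent = n-1-k = 4
B^4 mod M = 11^4 mod 257 = 249
Delta = (7 - 2) * 249 mod 257 = 217
New hash = (53 + 217) mod 257 = 13

Answer: 13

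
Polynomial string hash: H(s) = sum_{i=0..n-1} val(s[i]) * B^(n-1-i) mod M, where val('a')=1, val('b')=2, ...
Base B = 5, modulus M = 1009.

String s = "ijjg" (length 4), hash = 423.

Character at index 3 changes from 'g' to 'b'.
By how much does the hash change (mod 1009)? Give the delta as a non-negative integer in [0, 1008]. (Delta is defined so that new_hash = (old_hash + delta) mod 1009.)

Delta formula: (val(new) - val(old)) * B^(n-1-k) mod M
  val('b') - val('g') = 2 - 7 = -5
  B^(n-1-k) = 5^0 mod 1009 = 1
  Delta = -5 * 1 mod 1009 = 1004

Answer: 1004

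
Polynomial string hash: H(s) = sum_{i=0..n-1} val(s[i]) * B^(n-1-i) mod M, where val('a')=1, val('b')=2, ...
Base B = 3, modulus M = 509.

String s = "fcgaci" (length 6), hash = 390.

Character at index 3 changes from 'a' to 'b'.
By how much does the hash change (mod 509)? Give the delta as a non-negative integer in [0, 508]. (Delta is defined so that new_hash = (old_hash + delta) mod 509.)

Delta formula: (val(new) - val(old)) * B^(n-1-k) mod M
  val('b') - val('a') = 2 - 1 = 1
  B^(n-1-k) = 3^2 mod 509 = 9
  Delta = 1 * 9 mod 509 = 9

Answer: 9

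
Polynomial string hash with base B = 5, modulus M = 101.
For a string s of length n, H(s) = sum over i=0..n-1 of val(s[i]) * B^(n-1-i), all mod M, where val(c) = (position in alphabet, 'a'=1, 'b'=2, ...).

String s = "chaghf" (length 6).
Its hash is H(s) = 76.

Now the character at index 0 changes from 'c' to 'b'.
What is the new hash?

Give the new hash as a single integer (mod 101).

val('c') = 3, val('b') = 2
Position k = 0, exponent = n-1-k = 5
B^5 mod M = 5^5 mod 101 = 95
Delta = (2 - 3) * 95 mod 101 = 6
New hash = (76 + 6) mod 101 = 82

Answer: 82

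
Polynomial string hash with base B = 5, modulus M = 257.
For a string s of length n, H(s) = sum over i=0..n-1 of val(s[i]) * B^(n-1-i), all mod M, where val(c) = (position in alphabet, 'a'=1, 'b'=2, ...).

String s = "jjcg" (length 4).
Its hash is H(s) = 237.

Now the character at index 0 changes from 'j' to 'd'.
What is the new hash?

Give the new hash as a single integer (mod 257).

val('j') = 10, val('d') = 4
Position k = 0, exponent = n-1-k = 3
B^3 mod M = 5^3 mod 257 = 125
Delta = (4 - 10) * 125 mod 257 = 21
New hash = (237 + 21) mod 257 = 1

Answer: 1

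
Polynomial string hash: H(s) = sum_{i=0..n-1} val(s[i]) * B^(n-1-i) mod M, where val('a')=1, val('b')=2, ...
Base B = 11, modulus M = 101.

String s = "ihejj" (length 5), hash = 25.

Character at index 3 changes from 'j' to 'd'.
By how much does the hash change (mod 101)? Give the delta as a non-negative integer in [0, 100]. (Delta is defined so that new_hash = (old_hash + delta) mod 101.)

Delta formula: (val(new) - val(old)) * B^(n-1-k) mod M
  val('d') - val('j') = 4 - 10 = -6
  B^(n-1-k) = 11^1 mod 101 = 11
  Delta = -6 * 11 mod 101 = 35

Answer: 35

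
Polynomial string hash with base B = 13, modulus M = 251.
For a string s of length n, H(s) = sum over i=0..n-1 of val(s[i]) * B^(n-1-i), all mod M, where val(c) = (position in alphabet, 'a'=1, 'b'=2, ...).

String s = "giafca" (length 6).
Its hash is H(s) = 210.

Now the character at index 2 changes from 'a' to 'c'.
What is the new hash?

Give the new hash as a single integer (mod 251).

val('a') = 1, val('c') = 3
Position k = 2, exponent = n-1-k = 3
B^3 mod M = 13^3 mod 251 = 189
Delta = (3 - 1) * 189 mod 251 = 127
New hash = (210 + 127) mod 251 = 86

Answer: 86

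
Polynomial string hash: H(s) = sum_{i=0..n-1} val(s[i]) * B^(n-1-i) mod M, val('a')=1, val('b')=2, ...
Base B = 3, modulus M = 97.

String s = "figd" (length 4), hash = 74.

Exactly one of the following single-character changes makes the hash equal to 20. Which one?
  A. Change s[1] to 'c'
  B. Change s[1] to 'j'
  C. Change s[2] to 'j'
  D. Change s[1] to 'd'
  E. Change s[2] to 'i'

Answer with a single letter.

Option A: s[1]='i'->'c', delta=(3-9)*3^2 mod 97 = 43, hash=74+43 mod 97 = 20 <-- target
Option B: s[1]='i'->'j', delta=(10-9)*3^2 mod 97 = 9, hash=74+9 mod 97 = 83
Option C: s[2]='g'->'j', delta=(10-7)*3^1 mod 97 = 9, hash=74+9 mod 97 = 83
Option D: s[1]='i'->'d', delta=(4-9)*3^2 mod 97 = 52, hash=74+52 mod 97 = 29
Option E: s[2]='g'->'i', delta=(9-7)*3^1 mod 97 = 6, hash=74+6 mod 97 = 80

Answer: A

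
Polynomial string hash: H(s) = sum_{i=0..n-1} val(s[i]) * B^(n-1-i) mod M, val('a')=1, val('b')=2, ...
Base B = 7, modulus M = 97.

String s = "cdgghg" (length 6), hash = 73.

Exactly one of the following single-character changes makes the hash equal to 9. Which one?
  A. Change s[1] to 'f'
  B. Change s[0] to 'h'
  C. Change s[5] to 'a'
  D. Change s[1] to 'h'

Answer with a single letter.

Answer: B

Derivation:
Option A: s[1]='d'->'f', delta=(6-4)*7^4 mod 97 = 49, hash=73+49 mod 97 = 25
Option B: s[0]='c'->'h', delta=(8-3)*7^5 mod 97 = 33, hash=73+33 mod 97 = 9 <-- target
Option C: s[5]='g'->'a', delta=(1-7)*7^0 mod 97 = 91, hash=73+91 mod 97 = 67
Option D: s[1]='d'->'h', delta=(8-4)*7^4 mod 97 = 1, hash=73+1 mod 97 = 74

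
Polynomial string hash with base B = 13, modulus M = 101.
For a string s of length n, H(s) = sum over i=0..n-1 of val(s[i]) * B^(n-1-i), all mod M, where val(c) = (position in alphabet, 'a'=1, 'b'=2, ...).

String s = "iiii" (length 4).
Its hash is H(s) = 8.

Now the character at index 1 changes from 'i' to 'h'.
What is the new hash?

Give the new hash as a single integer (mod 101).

Answer: 41

Derivation:
val('i') = 9, val('h') = 8
Position k = 1, exponent = n-1-k = 2
B^2 mod M = 13^2 mod 101 = 68
Delta = (8 - 9) * 68 mod 101 = 33
New hash = (8 + 33) mod 101 = 41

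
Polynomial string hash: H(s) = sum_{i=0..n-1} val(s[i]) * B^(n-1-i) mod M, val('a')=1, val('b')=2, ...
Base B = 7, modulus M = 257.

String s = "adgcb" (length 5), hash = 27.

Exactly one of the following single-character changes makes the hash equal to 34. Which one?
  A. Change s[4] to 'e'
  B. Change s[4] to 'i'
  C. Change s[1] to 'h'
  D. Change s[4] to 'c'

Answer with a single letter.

Answer: B

Derivation:
Option A: s[4]='b'->'e', delta=(5-2)*7^0 mod 257 = 3, hash=27+3 mod 257 = 30
Option B: s[4]='b'->'i', delta=(9-2)*7^0 mod 257 = 7, hash=27+7 mod 257 = 34 <-- target
Option C: s[1]='d'->'h', delta=(8-4)*7^3 mod 257 = 87, hash=27+87 mod 257 = 114
Option D: s[4]='b'->'c', delta=(3-2)*7^0 mod 257 = 1, hash=27+1 mod 257 = 28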